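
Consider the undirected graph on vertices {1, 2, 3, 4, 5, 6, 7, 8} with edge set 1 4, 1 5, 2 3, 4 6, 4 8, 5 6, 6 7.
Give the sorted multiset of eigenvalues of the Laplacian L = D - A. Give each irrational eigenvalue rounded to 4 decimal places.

[0, 0, 0.6571, 1, 2, 2.5293, 3, 4.8136]

Reading degrees in the order [1, 2, 3, 4, 5, 6, 7, 8] gives [2, 1, 1, 3, 2, 3, 1, 1]; set D = diag(2, 1, 1, 3, 2, 3, 1, 1) and form L = D - A. Since every row of L sums to 0, the all-ones vector is in the kernel and 0 is an eigenvalue. The 2 zero eigenvalues correspond to the 2 connected components. The eigenvalues sum to 14, which equals trace(L) = 2|E|.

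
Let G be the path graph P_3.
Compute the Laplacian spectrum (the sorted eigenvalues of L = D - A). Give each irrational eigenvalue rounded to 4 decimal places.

The graph has 3 vertices and degree multiset [2, 1, 1]; D is the diagonal matrix of degrees and L = D - A. Since every row of L sums to 0, the all-ones vector is in the kernel and 0 is an eigenvalue. The largest eigenvalue, 3, is at most the vertex count 3. The eigenvalues sum to 4, which equals trace(L) = 2|E|.

[0, 1, 3]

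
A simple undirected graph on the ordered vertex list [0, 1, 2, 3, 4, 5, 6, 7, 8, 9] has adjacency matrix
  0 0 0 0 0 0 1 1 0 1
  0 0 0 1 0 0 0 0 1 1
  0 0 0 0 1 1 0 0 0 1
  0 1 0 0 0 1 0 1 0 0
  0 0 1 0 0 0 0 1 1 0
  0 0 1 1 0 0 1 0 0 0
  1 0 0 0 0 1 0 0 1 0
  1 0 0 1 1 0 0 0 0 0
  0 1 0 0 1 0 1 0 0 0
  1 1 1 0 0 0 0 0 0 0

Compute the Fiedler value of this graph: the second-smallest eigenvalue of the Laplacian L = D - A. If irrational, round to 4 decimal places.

2

Each diagonal entry of L is the vertex degree and each off-diagonal entry is -1 where an edge is present, 0 otherwise; in the order [0, 1, 2, 3, 4, 5, 6, 7, 8, 9] the diagonal is [3, 3, 3, 3, 3, 3, 3, 3, 3, 3]. Computing the eigenvalues of L and sorting gives [0, 2, 2, 2, 2, 2, 5, 5, 5, 5]. The Fiedler value lambda_2 = 2 is strictly positive, so the graph is connected. The largest eigenvalue, 5, is at most the vertex count 10. There is one zero in the spectrum, matching the 1 component.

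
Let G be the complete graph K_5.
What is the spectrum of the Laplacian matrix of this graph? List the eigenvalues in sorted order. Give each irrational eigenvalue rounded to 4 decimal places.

The graph has 5 vertices and degree multiset [4, 4, 4, 4, 4]; D is the diagonal matrix of degrees and L = D - A. The multiplicity of 0 as a Laplacian eigenvalue equals the number of connected components. The single zero eigenvalue shows the graph is connected. There is one zero in the spectrum, matching the 1 component.

[0, 5, 5, 5, 5]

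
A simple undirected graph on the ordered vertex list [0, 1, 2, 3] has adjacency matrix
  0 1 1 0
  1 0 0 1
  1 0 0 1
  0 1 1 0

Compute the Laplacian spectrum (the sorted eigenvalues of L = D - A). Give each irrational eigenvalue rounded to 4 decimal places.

Reading degrees in the order [0, 1, 2, 3] gives [2, 2, 2, 2]; set D = diag(2, 2, 2, 2) and form L = D - A. The multiplicity of 0 as a Laplacian eigenvalue equals the number of connected components. The single zero eigenvalue shows the graph is connected.

[0, 2, 2, 4]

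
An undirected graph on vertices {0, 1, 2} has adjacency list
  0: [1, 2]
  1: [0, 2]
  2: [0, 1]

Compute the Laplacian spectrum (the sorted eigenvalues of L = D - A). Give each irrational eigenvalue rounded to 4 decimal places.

Each diagonal entry of L is the vertex degree and each off-diagonal entry is -1 where an edge is present, 0 otherwise; in the order [0, 1, 2] the diagonal is [2, 2, 2]. Diagonalising L (or applying a numerical eigensolver to the 3x3 matrix) gives the spectrum above. There is one zero in the spectrum, matching the 1 component. The largest eigenvalue, 3, is at most the vertex count 3.

[0, 3, 3]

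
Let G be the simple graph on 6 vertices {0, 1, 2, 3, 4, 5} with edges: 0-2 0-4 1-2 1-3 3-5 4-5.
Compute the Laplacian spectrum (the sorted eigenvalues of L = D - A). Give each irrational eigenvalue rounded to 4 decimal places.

With the vertex order [0, 1, 2, 3, 4, 5], the degrees are [2, 2, 2, 2, 2, 2], giving D = diag(2, 2, 2, 2, 2, 2) and L = D - A. Since every row of L sums to 0, the all-ones vector is in the kernel and 0 is an eigenvalue. The eigenvalues sum to 12, which equals trace(L) = 2|E|.

[0, 1, 1, 3, 3, 4]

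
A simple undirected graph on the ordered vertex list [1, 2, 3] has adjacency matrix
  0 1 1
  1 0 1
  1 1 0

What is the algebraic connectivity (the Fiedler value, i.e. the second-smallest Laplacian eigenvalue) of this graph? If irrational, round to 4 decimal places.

3

With the vertex order [1, 2, 3], the degrees are [2, 2, 2], giving D = diag(2, 2, 2) and L = D - A. The sorted Laplacian eigenvalues are [0, 3, 3]; the algebraic connectivity is the second entry, 3. The largest eigenvalue, 3, is at most the vertex count 3. There is one zero in the spectrum, matching the 1 component.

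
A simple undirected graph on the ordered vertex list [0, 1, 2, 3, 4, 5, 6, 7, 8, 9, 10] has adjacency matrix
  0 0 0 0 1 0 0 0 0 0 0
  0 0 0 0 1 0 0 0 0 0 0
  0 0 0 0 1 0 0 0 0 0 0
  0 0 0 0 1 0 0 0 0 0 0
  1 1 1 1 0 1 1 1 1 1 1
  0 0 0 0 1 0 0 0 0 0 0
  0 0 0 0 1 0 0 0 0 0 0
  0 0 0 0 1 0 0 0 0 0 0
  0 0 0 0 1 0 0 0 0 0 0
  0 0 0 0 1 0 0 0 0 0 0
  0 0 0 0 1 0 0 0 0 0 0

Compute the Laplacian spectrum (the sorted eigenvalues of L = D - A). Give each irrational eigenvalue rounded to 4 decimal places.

With the vertex order [0, 1, 2, 3, 4, 5, 6, 7, 8, 9, 10], the degrees are [1, 1, 1, 1, 10, 1, 1, 1, 1, 1, 1], giving D = diag(1, 1, 1, 1, 10, 1, 1, 1, 1, 1, 1) and L = D - A. Diagonalising L (or applying a numerical eigensolver to the 11x11 matrix) gives the spectrum above. The single zero eigenvalue shows the graph is connected. The eigenvalues sum to 20, which equals trace(L) = 2|E|. By the matrix-tree theorem the graph has (1/11) * product of the nonzero eigenvalues = 1 spanning tree.

[0, 1, 1, 1, 1, 1, 1, 1, 1, 1, 11]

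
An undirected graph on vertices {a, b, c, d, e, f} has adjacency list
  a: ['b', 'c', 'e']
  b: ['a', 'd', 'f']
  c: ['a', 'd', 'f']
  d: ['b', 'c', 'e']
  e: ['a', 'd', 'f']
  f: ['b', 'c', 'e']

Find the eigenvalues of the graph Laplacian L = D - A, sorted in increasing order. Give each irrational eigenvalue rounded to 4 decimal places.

With the vertex order [a, b, c, d, e, f], the degrees are [3, 3, 3, 3, 3, 3], giving D = diag(3, 3, 3, 3, 3, 3) and L = D - A. L is symmetric positive semidefinite, so every eigenvalue is real and nonnegative. The largest eigenvalue, 6, is at most the vertex count 6.

[0, 3, 3, 3, 3, 6]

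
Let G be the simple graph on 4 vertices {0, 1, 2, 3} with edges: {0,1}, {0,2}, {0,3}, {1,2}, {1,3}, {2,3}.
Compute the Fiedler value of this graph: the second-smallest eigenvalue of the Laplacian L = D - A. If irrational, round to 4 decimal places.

4

With the vertex order [0, 1, 2, 3], the degrees are [3, 3, 3, 3], giving D = diag(3, 3, 3, 3) and L = D - A. Computing the eigenvalues of L and sorting gives [0, 4, 4, 4]. The Fiedler value lambda_2 = 4 is strictly positive, so the graph is connected. There is one zero in the spectrum, matching the 1 component.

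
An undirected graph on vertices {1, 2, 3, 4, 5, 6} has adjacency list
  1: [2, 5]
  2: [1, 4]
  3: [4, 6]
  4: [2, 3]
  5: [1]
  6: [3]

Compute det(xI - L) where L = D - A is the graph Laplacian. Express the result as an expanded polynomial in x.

x^6 - 10x^5 + 36x^4 - 56x^3 + 35x^2 - 6x

Each diagonal entry of L is the vertex degree and each off-diagonal entry is -1 where an edge is present, 0 otherwise; in the order [1, 2, 3, 4, 5, 6] the diagonal is [2, 2, 2, 2, 1, 1]. Computing det(xI - L) by cofactor expansion (or equivalently via sum-over-permutations) gives x^6 - 10x^5 + 36x^4 - 56x^3 + 35x^2 - 6x. The constant term is 0 because L is singular (the all-ones vector lies in its kernel). There is one zero in the spectrum, matching the 1 component.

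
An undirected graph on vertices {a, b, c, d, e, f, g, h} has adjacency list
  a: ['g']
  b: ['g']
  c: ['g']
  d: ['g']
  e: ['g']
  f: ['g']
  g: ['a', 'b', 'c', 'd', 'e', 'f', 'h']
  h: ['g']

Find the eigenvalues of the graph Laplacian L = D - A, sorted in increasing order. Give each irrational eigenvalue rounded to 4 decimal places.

[0, 1, 1, 1, 1, 1, 1, 8]

With the vertex order [a, b, c, d, e, f, g, h], the degrees are [1, 1, 1, 1, 1, 1, 7, 1], giving D = diag(1, 1, 1, 1, 1, 1, 7, 1) and L = D - A. L is symmetric positive semidefinite, so every eigenvalue is real and nonnegative. The largest eigenvalue, 8, is at most the vertex count 8.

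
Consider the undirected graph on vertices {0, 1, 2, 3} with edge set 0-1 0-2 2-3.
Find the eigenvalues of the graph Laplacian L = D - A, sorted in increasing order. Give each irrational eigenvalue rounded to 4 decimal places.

[0, 0.5858, 2, 3.4142]

With the vertex order [0, 1, 2, 3], the degrees are [2, 1, 2, 1], giving D = diag(2, 1, 2, 1) and L = D - A. The multiplicity of 0 as a Laplacian eigenvalue equals the number of connected components. The single zero eigenvalue shows the graph is connected. By the matrix-tree theorem the graph has (1/4) * product of the nonzero eigenvalues = 1 spanning tree.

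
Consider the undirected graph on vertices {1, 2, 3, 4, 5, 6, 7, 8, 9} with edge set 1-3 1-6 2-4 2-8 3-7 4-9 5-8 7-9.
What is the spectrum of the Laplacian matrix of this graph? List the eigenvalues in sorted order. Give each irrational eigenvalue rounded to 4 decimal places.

[0, 0.1206, 0.4679, 1, 1.6527, 2.3473, 3, 3.5321, 3.8794]

With the vertex order [1, 2, 3, 4, 5, 6, 7, 8, 9], the degrees are [2, 2, 2, 2, 1, 1, 2, 2, 2], giving D = diag(2, 2, 2, 2, 1, 1, 2, 2, 2) and L = D - A. Since every row of L sums to 0, the all-ones vector is in the kernel and 0 is an eigenvalue. The single zero eigenvalue shows the graph is connected. The eigenvalues sum to 16, which equals trace(L) = 2|E|.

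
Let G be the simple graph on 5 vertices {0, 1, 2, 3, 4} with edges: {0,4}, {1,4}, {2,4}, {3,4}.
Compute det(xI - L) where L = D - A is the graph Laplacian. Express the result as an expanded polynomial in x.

x^5 - 8x^4 + 18x^3 - 16x^2 + 5x

Each diagonal entry of L is the vertex degree and each off-diagonal entry is -1 where an edge is present, 0 otherwise; in the order [0, 1, 2, 3, 4] the diagonal is [1, 1, 1, 1, 4]. L has integer entries, so p(x) = det(xI - L) has integer coefficients. Expanding the determinant yields x^5 - 8x^4 + 18x^3 - 16x^2 + 5x. The coefficient of x^4 equals -trace(L) = -8, matching the sum of degrees. The largest eigenvalue, 5, is at most the vertex count 5.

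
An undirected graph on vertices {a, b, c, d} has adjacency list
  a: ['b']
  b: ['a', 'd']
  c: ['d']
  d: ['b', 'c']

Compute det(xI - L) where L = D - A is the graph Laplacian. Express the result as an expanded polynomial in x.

x^4 - 6x^3 + 10x^2 - 4x

Reading degrees in the order [a, b, c, d] gives [1, 2, 1, 2]; set D = diag(1, 2, 1, 2) and form L = D - A. L has integer entries, so p(x) = det(xI - L) has integer coefficients. Expanding the determinant yields x^4 - 6x^3 + 10x^2 - 4x. Since p(0) = det(-L) = 0, x divides p(x). The eigenvalues sum to 6, which equals trace(L) = 2|E|. By the matrix-tree theorem the graph has (1/4) * product of the nonzero eigenvalues = 1 spanning tree.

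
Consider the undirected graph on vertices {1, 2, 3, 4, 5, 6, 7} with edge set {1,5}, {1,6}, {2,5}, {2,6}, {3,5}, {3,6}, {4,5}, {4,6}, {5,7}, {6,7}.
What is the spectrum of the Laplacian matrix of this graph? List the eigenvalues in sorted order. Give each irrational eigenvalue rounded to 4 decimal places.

[0, 2, 2, 2, 2, 5, 7]

With the vertex order [1, 2, 3, 4, 5, 6, 7], the degrees are [2, 2, 2, 2, 5, 5, 2], giving D = diag(2, 2, 2, 2, 5, 5, 2) and L = D - A. Diagonalising L (or applying a numerical eigensolver to the 7x7 matrix) gives the spectrum above.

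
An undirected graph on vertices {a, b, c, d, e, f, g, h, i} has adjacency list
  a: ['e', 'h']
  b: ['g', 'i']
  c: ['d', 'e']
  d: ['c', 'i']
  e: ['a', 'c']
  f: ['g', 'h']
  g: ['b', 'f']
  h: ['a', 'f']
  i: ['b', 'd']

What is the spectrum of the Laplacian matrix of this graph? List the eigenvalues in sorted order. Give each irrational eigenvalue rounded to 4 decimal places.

Each diagonal entry of L is the vertex degree and each off-diagonal entry is -1 where an edge is present, 0 otherwise; in the order [a, b, c, d, e, f, g, h, i] the diagonal is [2, 2, 2, 2, 2, 2, 2, 2, 2]. Since every row of L sums to 0, the all-ones vector is in the kernel and 0 is an eigenvalue. The single zero eigenvalue shows the graph is connected. There is one zero in the spectrum, matching the 1 component.

[0, 0.4679, 0.4679, 1.6527, 1.6527, 3, 3, 3.8794, 3.8794]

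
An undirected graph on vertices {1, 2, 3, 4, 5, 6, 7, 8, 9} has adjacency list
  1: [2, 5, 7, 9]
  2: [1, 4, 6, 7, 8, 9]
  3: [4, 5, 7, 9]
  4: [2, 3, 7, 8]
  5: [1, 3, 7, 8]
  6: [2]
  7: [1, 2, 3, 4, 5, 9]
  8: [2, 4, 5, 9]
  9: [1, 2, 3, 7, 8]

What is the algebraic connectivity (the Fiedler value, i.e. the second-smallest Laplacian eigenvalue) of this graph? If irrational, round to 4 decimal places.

0.9350

With the vertex order [1, 2, 3, 4, 5, 6, 7, 8, 9], the degrees are [4, 6, 4, 4, 4, 1, 6, 4, 5], giving D = diag(4, 6, 4, 4, 4, 1, 6, 4, 5) and L = D - A. The sorted Laplacian eigenvalues are [0, 0.9350, 3.2732, 3.6696, 4.0608, 4.7838, 6.4710, 7.2050, 7.6017]; the algebraic connectivity is the second entry, 0.9350. By the matrix-tree theorem the graph has (1/9) * product of the nonzero eigenvalues = 8591 spanning trees.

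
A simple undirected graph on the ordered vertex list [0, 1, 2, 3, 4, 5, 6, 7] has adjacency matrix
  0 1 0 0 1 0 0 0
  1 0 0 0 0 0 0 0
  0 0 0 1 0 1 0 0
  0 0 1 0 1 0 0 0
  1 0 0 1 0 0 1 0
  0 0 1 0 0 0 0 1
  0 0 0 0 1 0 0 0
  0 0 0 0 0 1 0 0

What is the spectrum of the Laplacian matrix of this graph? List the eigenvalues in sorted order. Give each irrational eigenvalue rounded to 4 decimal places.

Reading degrees in the order [0, 1, 2, 3, 4, 5, 6, 7] gives [2, 1, 2, 2, 3, 2, 1, 1]; set D = diag(2, 1, 2, 2, 3, 2, 1, 1) and form L = D - A. Diagonalising L (or applying a numerical eigensolver to the 8x8 matrix) gives the spectrum above. The single zero eigenvalue shows the graph is connected. The largest eigenvalue, 4.3429, is at most the vertex count 8.

[0, 0.1864, 0.5858, 1, 2, 2.4707, 3.4142, 4.3429]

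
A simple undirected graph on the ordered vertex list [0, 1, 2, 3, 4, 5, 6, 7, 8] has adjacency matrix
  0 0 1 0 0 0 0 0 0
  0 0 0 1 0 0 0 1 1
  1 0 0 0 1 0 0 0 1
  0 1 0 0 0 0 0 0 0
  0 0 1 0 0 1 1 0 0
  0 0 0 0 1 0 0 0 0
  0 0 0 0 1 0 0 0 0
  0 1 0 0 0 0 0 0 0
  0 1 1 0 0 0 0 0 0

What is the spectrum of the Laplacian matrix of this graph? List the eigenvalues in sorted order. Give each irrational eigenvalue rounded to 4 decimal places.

Reading degrees in the order [0, 1, 2, 3, 4, 5, 6, 7, 8] gives [1, 3, 3, 1, 3, 1, 1, 1, 2]; set D = diag(1, 3, 3, 1, 3, 1, 1, 1, 2) and form L = D - A. Diagonalising L (or applying a numerical eigensolver to the 9x9 matrix) gives the spectrum above. The largest eigenvalue, 4.6907, is at most the vertex count 9. There is one zero in the spectrum, matching the 1 component.

[0, 0.1830, 0.5723, 1, 1, 1.5095, 3, 4.0444, 4.6907]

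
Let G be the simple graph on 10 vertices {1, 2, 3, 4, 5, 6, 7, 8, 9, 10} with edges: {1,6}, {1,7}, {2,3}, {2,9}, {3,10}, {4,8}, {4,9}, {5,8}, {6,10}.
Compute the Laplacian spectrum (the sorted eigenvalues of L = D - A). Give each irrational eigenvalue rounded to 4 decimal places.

[0, 0.0979, 0.3820, 0.8244, 1.3820, 2, 2.6180, 3.1756, 3.6180, 3.9021]

With the vertex order [1, 2, 3, 4, 5, 6, 7, 8, 9, 10], the degrees are [2, 2, 2, 2, 1, 2, 1, 2, 2, 2], giving D = diag(2, 2, 2, 2, 1, 2, 1, 2, 2, 2) and L = D - A. L is symmetric positive semidefinite, so every eigenvalue is real and nonnegative. The single zero eigenvalue shows the graph is connected. There is one zero in the spectrum, matching the 1 component.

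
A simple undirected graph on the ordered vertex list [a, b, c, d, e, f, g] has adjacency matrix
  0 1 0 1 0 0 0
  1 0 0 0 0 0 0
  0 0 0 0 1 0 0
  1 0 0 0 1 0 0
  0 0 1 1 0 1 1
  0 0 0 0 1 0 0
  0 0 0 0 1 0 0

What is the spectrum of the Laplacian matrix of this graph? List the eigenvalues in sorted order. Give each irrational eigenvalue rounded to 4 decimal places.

With the vertex order [a, b, c, d, e, f, g], the degrees are [2, 1, 1, 2, 4, 1, 1], giving D = diag(2, 1, 1, 2, 4, 1, 1) and L = D - A. L is symmetric positive semidefinite, so every eigenvalue is real and nonnegative. The single zero eigenvalue shows the graph is connected. There is one zero in the spectrum, matching the 1 component.

[0, 0.2955, 1, 1, 1.4911, 3.1169, 5.0965]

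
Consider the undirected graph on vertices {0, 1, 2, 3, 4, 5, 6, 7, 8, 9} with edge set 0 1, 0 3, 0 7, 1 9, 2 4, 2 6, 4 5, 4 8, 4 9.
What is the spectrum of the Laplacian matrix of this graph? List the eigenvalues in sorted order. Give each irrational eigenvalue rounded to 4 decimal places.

[0, 0.1442, 0.5188, 1, 1, 1, 2.3111, 2.6784, 4.1701, 5.1774]

Reading degrees in the order [0, 1, 2, 3, 4, 5, 6, 7, 8, 9] gives [3, 2, 2, 1, 4, 1, 1, 1, 1, 2]; set D = diag(3, 2, 2, 1, 4, 1, 1, 1, 1, 2) and form L = D - A. Since every row of L sums to 0, the all-ones vector is in the kernel and 0 is an eigenvalue. The single zero eigenvalue shows the graph is connected. By the matrix-tree theorem the graph has (1/10) * product of the nonzero eigenvalues = 1 spanning tree.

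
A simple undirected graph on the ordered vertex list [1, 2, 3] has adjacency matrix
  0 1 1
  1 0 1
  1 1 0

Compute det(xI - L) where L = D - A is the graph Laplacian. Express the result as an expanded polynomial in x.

x^3 - 6x^2 + 9x

With the vertex order [1, 2, 3], the degrees are [2, 2, 2], giving D = diag(2, 2, 2) and L = D - A. Computing det(xI - L) by cofactor expansion (or equivalently via sum-over-permutations) gives x^3 - 6x^2 + 9x. Since p(0) = det(-L) = 0, x divides p(x). The largest eigenvalue, 3, is at most the vertex count 3.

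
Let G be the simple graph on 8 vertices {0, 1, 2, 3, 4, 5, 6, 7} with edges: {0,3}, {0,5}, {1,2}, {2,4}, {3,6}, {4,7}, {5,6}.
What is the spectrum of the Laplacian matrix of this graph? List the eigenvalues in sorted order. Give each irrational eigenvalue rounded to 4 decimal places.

[0, 0, 0.5858, 2, 2, 2, 3.4142, 4]

Reading degrees in the order [0, 1, 2, 3, 4, 5, 6, 7] gives [2, 1, 2, 2, 2, 2, 2, 1]; set D = diag(2, 1, 2, 2, 2, 2, 2, 1) and form L = D - A. The multiplicity of 0 as a Laplacian eigenvalue equals the number of connected components. The 2 zero eigenvalues correspond to the 2 connected components. There are 2 zeros in the spectrum, matching the 2 components. The largest eigenvalue, 4, is at most the vertex count 8.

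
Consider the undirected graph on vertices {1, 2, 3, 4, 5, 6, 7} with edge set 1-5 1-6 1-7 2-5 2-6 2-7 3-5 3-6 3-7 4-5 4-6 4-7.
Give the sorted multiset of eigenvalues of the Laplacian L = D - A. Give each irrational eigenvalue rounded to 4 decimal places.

Each diagonal entry of L is the vertex degree and each off-diagonal entry is -1 where an edge is present, 0 otherwise; in the order [1, 2, 3, 4, 5, 6, 7] the diagonal is [3, 3, 3, 3, 4, 4, 4]. The multiplicity of 0 as a Laplacian eigenvalue equals the number of connected components.

[0, 3, 3, 3, 4, 4, 7]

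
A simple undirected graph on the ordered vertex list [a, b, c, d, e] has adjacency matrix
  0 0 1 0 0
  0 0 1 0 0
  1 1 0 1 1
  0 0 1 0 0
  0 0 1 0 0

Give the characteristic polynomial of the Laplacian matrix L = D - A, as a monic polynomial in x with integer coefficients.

Reading degrees in the order [a, b, c, d, e] gives [1, 1, 4, 1, 1]; set D = diag(1, 1, 4, 1, 1) and form L = D - A. Computing det(xI - L) by cofactor expansion (or equivalently via sum-over-permutations) gives x^5 - 8x^4 + 18x^3 - 16x^2 + 5x. The constant term is 0 because L is singular (the all-ones vector lies in its kernel). The eigenvalues sum to 8, which equals trace(L) = 2|E|.

x^5 - 8x^4 + 18x^3 - 16x^2 + 5x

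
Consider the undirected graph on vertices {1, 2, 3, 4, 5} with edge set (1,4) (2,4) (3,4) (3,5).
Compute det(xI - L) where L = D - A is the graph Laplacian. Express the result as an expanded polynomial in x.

With the vertex order [1, 2, 3, 4, 5], the degrees are [1, 1, 2, 3, 1], giving D = diag(1, 1, 2, 3, 1) and L = D - A. Computing det(xI - L) by cofactor expansion (or equivalently via sum-over-permutations) gives x^5 - 8x^4 + 20x^3 - 18x^2 + 5x. The constant term is 0 because L is singular (the all-ones vector lies in its kernel). The eigenvalues sum to 8, which equals trace(L) = 2|E|.

x^5 - 8x^4 + 20x^3 - 18x^2 + 5x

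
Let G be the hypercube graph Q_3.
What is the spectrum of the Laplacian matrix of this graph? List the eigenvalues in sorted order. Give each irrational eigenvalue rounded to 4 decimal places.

[0, 2, 2, 2, 4, 4, 4, 6]

The graph has 8 vertices and degree multiset [3, 3, 3, 3, 3, 3, 3, 3]; D is the diagonal matrix of degrees and L = D - A. Diagonalising L (or applying a numerical eigensolver to the 8x8 matrix) gives the spectrum above. The single zero eigenvalue shows the graph is connected. There is one zero in the spectrum, matching the 1 component. The eigenvalues sum to 24, which equals trace(L) = 2|E|.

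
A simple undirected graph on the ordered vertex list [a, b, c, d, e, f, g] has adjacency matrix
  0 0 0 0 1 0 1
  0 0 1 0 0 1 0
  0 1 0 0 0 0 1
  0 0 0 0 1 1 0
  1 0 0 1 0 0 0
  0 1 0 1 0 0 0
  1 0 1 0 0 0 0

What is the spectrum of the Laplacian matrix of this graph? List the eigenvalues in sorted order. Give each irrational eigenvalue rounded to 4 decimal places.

[0, 0.7530, 0.7530, 2.4450, 2.4450, 3.8019, 3.8019]

Each diagonal entry of L is the vertex degree and each off-diagonal entry is -1 where an edge is present, 0 otherwise; in the order [a, b, c, d, e, f, g] the diagonal is [2, 2, 2, 2, 2, 2, 2]. L is symmetric positive semidefinite, so every eigenvalue is real and nonnegative. There is one zero in the spectrum, matching the 1 component. The eigenvalues sum to 14, which equals trace(L) = 2|E|.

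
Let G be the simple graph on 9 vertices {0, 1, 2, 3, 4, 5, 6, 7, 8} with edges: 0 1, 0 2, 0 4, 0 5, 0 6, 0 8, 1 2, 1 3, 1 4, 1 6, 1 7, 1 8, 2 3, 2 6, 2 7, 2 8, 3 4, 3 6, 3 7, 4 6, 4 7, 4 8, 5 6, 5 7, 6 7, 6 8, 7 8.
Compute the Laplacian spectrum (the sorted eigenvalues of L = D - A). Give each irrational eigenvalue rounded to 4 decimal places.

[0, 2.9388, 5, 6, 6.6205, 7.7824, 8, 8.6583, 9]

Reading degrees in the order [0, 1, 2, 3, 4, 5, 6, 7, 8] gives [6, 7, 6, 5, 6, 3, 8, 7, 6]; set D = diag(6, 7, 6, 5, 6, 3, 8, 7, 6) and form L = D - A. The multiplicity of 0 as a Laplacian eigenvalue equals the number of connected components. The single zero eigenvalue shows the graph is connected. The largest eigenvalue, 9, is at most the vertex count 9. There is one zero in the spectrum, matching the 1 component.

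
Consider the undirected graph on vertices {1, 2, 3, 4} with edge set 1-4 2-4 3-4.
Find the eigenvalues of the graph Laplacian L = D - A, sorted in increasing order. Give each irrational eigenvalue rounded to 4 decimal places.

With the vertex order [1, 2, 3, 4], the degrees are [1, 1, 1, 3], giving D = diag(1, 1, 1, 3) and L = D - A. Since every row of L sums to 0, the all-ones vector is in the kernel and 0 is an eigenvalue. The largest eigenvalue, 4, is at most the vertex count 4.

[0, 1, 1, 4]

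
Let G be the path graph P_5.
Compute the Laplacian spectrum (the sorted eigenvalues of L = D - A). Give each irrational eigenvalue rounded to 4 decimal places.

[0, 0.3820, 1.3820, 2.6180, 3.6180]

The graph has 5 vertices and degree multiset [2, 2, 2, 1, 1]; D is the diagonal matrix of degrees and L = D - A. The multiplicity of 0 as a Laplacian eigenvalue equals the number of connected components. By the matrix-tree theorem the graph has (1/5) * product of the nonzero eigenvalues = 1 spanning tree.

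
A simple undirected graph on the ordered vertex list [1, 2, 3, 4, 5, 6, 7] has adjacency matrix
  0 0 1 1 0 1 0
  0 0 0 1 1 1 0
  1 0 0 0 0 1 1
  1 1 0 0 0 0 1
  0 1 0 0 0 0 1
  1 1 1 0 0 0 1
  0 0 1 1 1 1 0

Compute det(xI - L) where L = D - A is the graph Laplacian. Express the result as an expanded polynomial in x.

x^7 - 22x^6 + 195x^5 - 890x^4 + 2200x^3 - 2780x^2 + 1393x

Each diagonal entry of L is the vertex degree and each off-diagonal entry is -1 where an edge is present, 0 otherwise; in the order [1, 2, 3, 4, 5, 6, 7] the diagonal is [3, 3, 3, 3, 2, 4, 4]. L has integer entries, so p(x) = det(xI - L) has integer coefficients. Expanding the determinant yields x^7 - 22x^6 + 195x^5 - 890x^4 + 2200x^3 - 2780x^2 + 1393x. The coefficient of x^6 equals -trace(L) = -22, matching the sum of degrees. The largest eigenvalue, 6.1857, is at most the vertex count 7.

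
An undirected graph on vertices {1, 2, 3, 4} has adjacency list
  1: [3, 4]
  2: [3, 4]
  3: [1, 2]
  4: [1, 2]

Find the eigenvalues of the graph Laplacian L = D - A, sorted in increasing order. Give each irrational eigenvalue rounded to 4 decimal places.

[0, 2, 2, 4]

Reading degrees in the order [1, 2, 3, 4] gives [2, 2, 2, 2]; set D = diag(2, 2, 2, 2) and form L = D - A. Since every row of L sums to 0, the all-ones vector is in the kernel and 0 is an eigenvalue.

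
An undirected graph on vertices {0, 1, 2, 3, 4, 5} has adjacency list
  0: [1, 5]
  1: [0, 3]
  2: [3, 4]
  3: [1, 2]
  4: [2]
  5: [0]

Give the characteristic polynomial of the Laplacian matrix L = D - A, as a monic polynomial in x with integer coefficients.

With the vertex order [0, 1, 2, 3, 4, 5], the degrees are [2, 2, 2, 2, 1, 1], giving D = diag(2, 2, 2, 2, 1, 1) and L = D - A. L has integer entries, so p(x) = det(xI - L) has integer coefficients. Expanding the determinant yields x^6 - 10x^5 + 36x^4 - 56x^3 + 35x^2 - 6x. The constant term is 0 because L is singular (the all-ones vector lies in its kernel). The largest eigenvalue, 3.7321, is at most the vertex count 6.

x^6 - 10x^5 + 36x^4 - 56x^3 + 35x^2 - 6x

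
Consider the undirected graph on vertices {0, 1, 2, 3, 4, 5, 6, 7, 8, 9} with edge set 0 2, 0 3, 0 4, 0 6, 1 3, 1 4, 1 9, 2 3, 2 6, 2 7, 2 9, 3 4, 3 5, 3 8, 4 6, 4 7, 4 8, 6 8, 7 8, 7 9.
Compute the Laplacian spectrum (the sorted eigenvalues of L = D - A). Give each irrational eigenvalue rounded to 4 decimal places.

Each diagonal entry of L is the vertex degree and each off-diagonal entry is -1 where an edge is present, 0 otherwise; in the order [0, 1, 2, 3, 4, 5, 6, 7, 8, 9] the diagonal is [4, 3, 5, 6, 6, 1, 4, 4, 4, 3]. L is symmetric positive semidefinite, so every eigenvalue is real and nonnegative. The single zero eigenvalue shows the graph is connected. By the matrix-tree theorem the graph has (1/10) * product of the nonzero eigenvalues = 15293 spanning trees. There is one zero in the spectrum, matching the 1 component.

[0, 0.9134, 2.1192, 2.9735, 3.4084, 4.6139, 5.3277, 5.7078, 7.0097, 7.9264]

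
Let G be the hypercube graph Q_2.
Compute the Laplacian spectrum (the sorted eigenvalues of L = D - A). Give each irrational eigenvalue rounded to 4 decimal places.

[0, 2, 2, 4]

The graph has 4 vertices and degree multiset [2, 2, 2, 2]; D is the diagonal matrix of degrees and L = D - A. The multiplicity of 0 as a Laplacian eigenvalue equals the number of connected components. There is one zero in the spectrum, matching the 1 component. By the matrix-tree theorem the graph has (1/4) * product of the nonzero eigenvalues = 4 spanning trees.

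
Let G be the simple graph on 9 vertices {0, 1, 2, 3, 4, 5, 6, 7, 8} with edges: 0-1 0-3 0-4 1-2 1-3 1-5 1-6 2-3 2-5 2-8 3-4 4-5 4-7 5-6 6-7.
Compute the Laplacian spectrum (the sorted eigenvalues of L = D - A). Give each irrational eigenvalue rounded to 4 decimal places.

[0, 0.7654, 1.6163, 2.4449, 3.6309, 4.0994, 4.8872, 6.0278, 6.5282]

Each diagonal entry of L is the vertex degree and each off-diagonal entry is -1 where an edge is present, 0 otherwise; in the order [0, 1, 2, 3, 4, 5, 6, 7, 8] the diagonal is [3, 5, 4, 4, 4, 4, 3, 2, 1]. Since every row of L sums to 0, the all-ones vector is in the kernel and 0 is an eigenvalue. The single zero eigenvalue shows the graph is connected. By the matrix-tree theorem the graph has (1/9) * product of the nonzero eigenvalues = 962 spanning trees.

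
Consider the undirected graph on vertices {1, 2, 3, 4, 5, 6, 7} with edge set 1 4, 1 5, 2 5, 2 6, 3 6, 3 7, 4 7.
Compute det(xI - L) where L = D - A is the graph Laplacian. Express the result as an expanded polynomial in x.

With the vertex order [1, 2, 3, 4, 5, 6, 7], the degrees are [2, 2, 2, 2, 2, 2, 2], giving D = diag(2, 2, 2, 2, 2, 2, 2) and L = D - A. L has integer entries, so p(x) = det(xI - L) has integer coefficients. Expanding the determinant yields x^7 - 14x^6 + 77x^5 - 210x^4 + 294x^3 - 196x^2 + 49x. Since p(0) = det(-L) = 0, x divides p(x). The eigenvalues sum to 14, which equals trace(L) = 2|E|.

x^7 - 14x^6 + 77x^5 - 210x^4 + 294x^3 - 196x^2 + 49x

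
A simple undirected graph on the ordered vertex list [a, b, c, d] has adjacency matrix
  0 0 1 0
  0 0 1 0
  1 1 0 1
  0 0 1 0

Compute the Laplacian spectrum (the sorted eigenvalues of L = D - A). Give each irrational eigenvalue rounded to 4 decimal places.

[0, 1, 1, 4]

Reading degrees in the order [a, b, c, d] gives [1, 1, 3, 1]; set D = diag(1, 1, 3, 1) and form L = D - A. The multiplicity of 0 as a Laplacian eigenvalue equals the number of connected components. The single zero eigenvalue shows the graph is connected. The eigenvalues sum to 6, which equals trace(L) = 2|E|.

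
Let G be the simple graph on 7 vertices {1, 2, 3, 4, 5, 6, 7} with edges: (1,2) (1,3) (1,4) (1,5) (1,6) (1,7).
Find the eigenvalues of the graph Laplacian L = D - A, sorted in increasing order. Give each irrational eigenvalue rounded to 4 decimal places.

[0, 1, 1, 1, 1, 1, 7]

Reading degrees in the order [1, 2, 3, 4, 5, 6, 7] gives [6, 1, 1, 1, 1, 1, 1]; set D = diag(6, 1, 1, 1, 1, 1, 1) and form L = D - A. L is symmetric positive semidefinite, so every eigenvalue is real and nonnegative.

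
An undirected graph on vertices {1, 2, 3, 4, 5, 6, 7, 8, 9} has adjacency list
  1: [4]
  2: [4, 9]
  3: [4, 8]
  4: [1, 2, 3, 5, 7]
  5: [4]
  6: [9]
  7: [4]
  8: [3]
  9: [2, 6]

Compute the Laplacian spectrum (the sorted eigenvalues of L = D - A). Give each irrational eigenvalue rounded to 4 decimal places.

Each diagonal entry of L is the vertex degree and each off-diagonal entry is -1 where an edge is present, 0 otherwise; in the order [1, 2, 3, 4, 5, 6, 7, 8, 9] the diagonal is [1, 2, 2, 5, 1, 1, 1, 1, 2]. L is symmetric positive semidefinite, so every eigenvalue is real and nonnegative. By the matrix-tree theorem the graph has (1/9) * product of the nonzero eigenvalues = 1 spanning tree.

[0, 0.2483, 0.5063, 1, 1, 1.4950, 2.4702, 3.1767, 6.1036]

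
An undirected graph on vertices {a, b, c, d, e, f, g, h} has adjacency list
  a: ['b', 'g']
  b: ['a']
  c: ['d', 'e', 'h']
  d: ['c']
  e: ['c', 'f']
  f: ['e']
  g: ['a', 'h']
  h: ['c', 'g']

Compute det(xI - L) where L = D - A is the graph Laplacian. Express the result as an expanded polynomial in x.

x^8 - 14x^7 + 77x^6 - 212x^5 + 308x^4 - 228x^3 + 76x^2 - 8x

With the vertex order [a, b, c, d, e, f, g, h], the degrees are [2, 1, 3, 1, 2, 1, 2, 2], giving D = diag(2, 1, 3, 1, 2, 1, 2, 2) and L = D - A. L has integer entries, so p(x) = det(xI - L) has integer coefficients. Expanding the determinant yields x^8 - 14x^7 + 77x^6 - 212x^5 + 308x^4 - 228x^3 + 76x^2 - 8x. The coefficient of x^7 equals -trace(L) = -14, matching the sum of degrees. The eigenvalues sum to 14, which equals trace(L) = 2|E|.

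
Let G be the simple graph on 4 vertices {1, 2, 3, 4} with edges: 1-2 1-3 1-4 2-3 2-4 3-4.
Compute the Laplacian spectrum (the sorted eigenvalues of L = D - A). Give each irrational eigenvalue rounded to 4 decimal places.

With the vertex order [1, 2, 3, 4], the degrees are [3, 3, 3, 3], giving D = diag(3, 3, 3, 3) and L = D - A. The multiplicity of 0 as a Laplacian eigenvalue equals the number of connected components. The eigenvalues sum to 12, which equals trace(L) = 2|E|.

[0, 4, 4, 4]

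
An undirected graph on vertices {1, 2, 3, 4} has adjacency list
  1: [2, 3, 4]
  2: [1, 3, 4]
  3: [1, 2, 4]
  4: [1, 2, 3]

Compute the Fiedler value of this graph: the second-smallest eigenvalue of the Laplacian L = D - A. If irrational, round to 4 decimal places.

With the vertex order [1, 2, 3, 4], the degrees are [3, 3, 3, 3], giving D = diag(3, 3, 3, 3) and L = D - A. The sorted Laplacian eigenvalues are [0, 4, 4, 4]; the algebraic connectivity is the second entry, 4. By the matrix-tree theorem the graph has (1/4) * product of the nonzero eigenvalues = 16 spanning trees. There is one zero in the spectrum, matching the 1 component.

4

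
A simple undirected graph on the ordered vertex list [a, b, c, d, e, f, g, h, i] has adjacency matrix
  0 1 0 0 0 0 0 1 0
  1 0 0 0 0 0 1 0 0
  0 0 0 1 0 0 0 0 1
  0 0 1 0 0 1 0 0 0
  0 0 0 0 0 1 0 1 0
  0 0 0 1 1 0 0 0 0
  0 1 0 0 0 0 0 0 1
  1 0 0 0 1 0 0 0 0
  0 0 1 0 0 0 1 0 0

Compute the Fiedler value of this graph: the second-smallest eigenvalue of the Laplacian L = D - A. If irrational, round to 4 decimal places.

With the vertex order [a, b, c, d, e, f, g, h, i], the degrees are [2, 2, 2, 2, 2, 2, 2, 2, 2], giving D = diag(2, 2, 2, 2, 2, 2, 2, 2, 2) and L = D - A. The sorted Laplacian eigenvalues are [0, 0.4679, 0.4679, 1.6527, 1.6527, 3, 3, 3.8794, 3.8794]; the algebraic connectivity is the second entry, 0.4679. The eigenvalues sum to 18, which equals trace(L) = 2|E|.

0.4679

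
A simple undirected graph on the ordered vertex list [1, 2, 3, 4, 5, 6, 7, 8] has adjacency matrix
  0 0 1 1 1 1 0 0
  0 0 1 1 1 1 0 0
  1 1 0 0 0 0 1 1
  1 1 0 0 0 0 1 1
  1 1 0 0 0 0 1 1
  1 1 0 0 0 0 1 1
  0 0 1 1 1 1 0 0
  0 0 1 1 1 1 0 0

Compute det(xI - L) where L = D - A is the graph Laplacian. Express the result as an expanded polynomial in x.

Reading degrees in the order [1, 2, 3, 4, 5, 6, 7, 8] gives [4, 4, 4, 4, 4, 4, 4, 4]; set D = diag(4, 4, 4, 4, 4, 4, 4, 4) and form L = D - A. The eigenvalues of L are [0, 4, 4, 4, 4, 4, 4, 8]; the characteristic polynomial is the product of (x - lambda_i), which multiplies out to x^8 - 32x^7 + 432x^6 - 3200x^5 + 14080x^4 - 36864x^3 + 53248x^2 - 32768x. The coefficient of x^7 equals -trace(L) = -32, matching the sum of degrees. By the matrix-tree theorem the graph has (1/8) * product of the nonzero eigenvalues = 4096 spanning trees.

x^8 - 32x^7 + 432x^6 - 3200x^5 + 14080x^4 - 36864x^3 + 53248x^2 - 32768x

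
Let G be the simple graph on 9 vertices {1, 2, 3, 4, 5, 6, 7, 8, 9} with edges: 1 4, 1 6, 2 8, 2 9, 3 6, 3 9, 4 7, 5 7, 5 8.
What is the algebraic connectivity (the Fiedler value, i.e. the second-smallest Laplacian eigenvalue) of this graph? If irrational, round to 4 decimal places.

With the vertex order [1, 2, 3, 4, 5, 6, 7, 8, 9], the degrees are [2, 2, 2, 2, 2, 2, 2, 2, 2], giving D = diag(2, 2, 2, 2, 2, 2, 2, 2, 2) and L = D - A. The smallest Laplacian eigenvalue is always 0. The next one, lambda_2 = 0.4679, measures how hard the graph is to disconnect: larger values mean better connectivity.

0.4679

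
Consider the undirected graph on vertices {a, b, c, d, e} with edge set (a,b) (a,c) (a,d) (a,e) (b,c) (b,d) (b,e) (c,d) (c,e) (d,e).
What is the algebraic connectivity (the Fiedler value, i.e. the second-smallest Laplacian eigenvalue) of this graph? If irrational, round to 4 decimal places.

5

Reading degrees in the order [a, b, c, d, e] gives [4, 4, 4, 4, 4]; set D = diag(4, 4, 4, 4, 4) and form L = D - A. The sorted Laplacian eigenvalues are [0, 5, 5, 5, 5]; the algebraic connectivity is the second entry, 5. The eigenvalues sum to 20, which equals trace(L) = 2|E|.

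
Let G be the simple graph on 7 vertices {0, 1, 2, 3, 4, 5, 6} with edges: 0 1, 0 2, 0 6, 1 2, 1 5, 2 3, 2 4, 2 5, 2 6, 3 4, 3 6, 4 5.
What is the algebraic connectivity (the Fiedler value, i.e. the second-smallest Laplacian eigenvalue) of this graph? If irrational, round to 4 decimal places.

2

With the vertex order [0, 1, 2, 3, 4, 5, 6], the degrees are [3, 3, 6, 3, 3, 3, 3], giving D = diag(3, 3, 6, 3, 3, 3, 3) and L = D - A. Computing the eigenvalues of L and sorting gives [0, 2, 2, 4, 4, 5, 7]. The Fiedler value lambda_2 = 2 is strictly positive, so the graph is connected. The largest eigenvalue, 7, is at most the vertex count 7.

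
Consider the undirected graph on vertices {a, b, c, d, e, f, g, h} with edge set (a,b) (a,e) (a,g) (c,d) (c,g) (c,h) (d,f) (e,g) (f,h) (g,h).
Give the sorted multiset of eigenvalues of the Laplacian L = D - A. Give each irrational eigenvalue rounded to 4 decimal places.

[0, 0.4280, 1.2285, 2.2799, 2.3820, 3.8123, 4.6180, 5.2513]

Each diagonal entry of L is the vertex degree and each off-diagonal entry is -1 where an edge is present, 0 otherwise; in the order [a, b, c, d, e, f, g, h] the diagonal is [3, 1, 3, 2, 2, 2, 4, 3]. L is symmetric positive semidefinite, so every eigenvalue is real and nonnegative. There is one zero in the spectrum, matching the 1 component. The largest eigenvalue, 5.2513, is at most the vertex count 8.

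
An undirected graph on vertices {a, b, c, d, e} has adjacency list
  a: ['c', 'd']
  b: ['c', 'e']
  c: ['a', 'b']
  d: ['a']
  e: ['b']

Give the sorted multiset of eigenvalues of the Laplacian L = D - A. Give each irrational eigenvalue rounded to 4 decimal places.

With the vertex order [a, b, c, d, e], the degrees are [2, 2, 2, 1, 1], giving D = diag(2, 2, 2, 1, 1) and L = D - A. L is symmetric positive semidefinite, so every eigenvalue is real and nonnegative. There is one zero in the spectrum, matching the 1 component.

[0, 0.3820, 1.3820, 2.6180, 3.6180]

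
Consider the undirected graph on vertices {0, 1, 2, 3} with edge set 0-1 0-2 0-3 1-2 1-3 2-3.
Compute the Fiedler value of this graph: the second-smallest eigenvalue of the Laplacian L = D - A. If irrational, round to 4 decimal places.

4

With the vertex order [0, 1, 2, 3], the degrees are [3, 3, 3, 3], giving D = diag(3, 3, 3, 3) and L = D - A. Computing the eigenvalues of L and sorting gives [0, 4, 4, 4]. The Fiedler value lambda_2 = 4 is strictly positive, so the graph is connected. The largest eigenvalue, 4, is at most the vertex count 4. By the matrix-tree theorem the graph has (1/4) * product of the nonzero eigenvalues = 16 spanning trees.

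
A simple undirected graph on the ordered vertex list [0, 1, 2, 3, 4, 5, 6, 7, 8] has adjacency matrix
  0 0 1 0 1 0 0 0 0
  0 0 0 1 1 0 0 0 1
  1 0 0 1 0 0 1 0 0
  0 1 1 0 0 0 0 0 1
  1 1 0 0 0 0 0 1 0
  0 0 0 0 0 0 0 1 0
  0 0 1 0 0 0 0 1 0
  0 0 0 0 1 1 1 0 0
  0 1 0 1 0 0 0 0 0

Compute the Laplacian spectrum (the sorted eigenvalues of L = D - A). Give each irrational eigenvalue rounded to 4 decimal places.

Each diagonal entry of L is the vertex degree and each off-diagonal entry is -1 where an edge is present, 0 otherwise; in the order [0, 1, 2, 3, 4, 5, 6, 7, 8] the diagonal is [2, 3, 3, 3, 3, 1, 2, 3, 2]. Diagonalising L (or applying a numerical eigensolver to the 9x9 matrix) gives the spectrum above. The single zero eigenvalue shows the graph is connected. The largest eigenvalue, 4.9440, is at most the vertex count 9. By the matrix-tree theorem the graph has (1/9) * product of the nonzero eigenvalues = 58 spanning trees.

[0, 0.5059, 1.0311, 1.5981, 2.1959, 3.1886, 3.9076, 4.6287, 4.9440]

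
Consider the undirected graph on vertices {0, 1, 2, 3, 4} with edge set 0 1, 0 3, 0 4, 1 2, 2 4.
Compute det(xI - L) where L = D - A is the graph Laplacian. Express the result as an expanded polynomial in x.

x^5 - 10x^4 + 34x^3 - 46x^2 + 20x

With the vertex order [0, 1, 2, 3, 4], the degrees are [3, 2, 2, 1, 2], giving D = diag(3, 2, 2, 1, 2) and L = D - A. L has integer entries, so p(x) = det(xI - L) has integer coefficients. Expanding the determinant yields x^5 - 10x^4 + 34x^3 - 46x^2 + 20x. The coefficient of x^4 equals -trace(L) = -10, matching the sum of degrees. The eigenvalues sum to 10, which equals trace(L) = 2|E|. There is one zero in the spectrum, matching the 1 component.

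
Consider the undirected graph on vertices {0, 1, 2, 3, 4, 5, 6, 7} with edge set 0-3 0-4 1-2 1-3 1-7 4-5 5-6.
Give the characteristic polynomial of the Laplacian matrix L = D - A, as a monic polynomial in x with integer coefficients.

Each diagonal entry of L is the vertex degree and each off-diagonal entry is -1 where an edge is present, 0 otherwise; in the order [0, 1, 2, 3, 4, 5, 6, 7] the diagonal is [2, 3, 1, 2, 2, 2, 1, 1]. L has integer entries, so p(x) = det(xI - L) has integer coefficients. Expanding the determinant yields x^8 - 14x^7 + 77x^6 - 212x^5 + 309x^4 - 232x^3 + 79x^2 - 8x. The constant term is 0 because L is singular (the all-ones vector lies in its kernel). There is one zero in the spectrum, matching the 1 component.

x^8 - 14x^7 + 77x^6 - 212x^5 + 309x^4 - 232x^3 + 79x^2 - 8x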